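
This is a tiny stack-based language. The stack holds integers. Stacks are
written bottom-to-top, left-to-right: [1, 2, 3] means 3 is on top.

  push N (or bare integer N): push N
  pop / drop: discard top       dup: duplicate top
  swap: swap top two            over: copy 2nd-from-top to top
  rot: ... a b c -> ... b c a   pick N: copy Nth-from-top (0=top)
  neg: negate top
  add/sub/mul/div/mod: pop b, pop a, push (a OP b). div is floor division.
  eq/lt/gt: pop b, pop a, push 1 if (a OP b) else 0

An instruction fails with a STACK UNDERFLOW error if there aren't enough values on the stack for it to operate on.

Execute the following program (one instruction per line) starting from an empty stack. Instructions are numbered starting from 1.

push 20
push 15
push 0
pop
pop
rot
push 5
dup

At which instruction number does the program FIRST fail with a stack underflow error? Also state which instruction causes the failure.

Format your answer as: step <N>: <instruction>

Step 1 ('push 20'): stack = [20], depth = 1
Step 2 ('push 15'): stack = [20, 15], depth = 2
Step 3 ('push 0'): stack = [20, 15, 0], depth = 3
Step 4 ('pop'): stack = [20, 15], depth = 2
Step 5 ('pop'): stack = [20], depth = 1
Step 6 ('rot'): needs 3 value(s) but depth is 1 — STACK UNDERFLOW

Answer: step 6: rot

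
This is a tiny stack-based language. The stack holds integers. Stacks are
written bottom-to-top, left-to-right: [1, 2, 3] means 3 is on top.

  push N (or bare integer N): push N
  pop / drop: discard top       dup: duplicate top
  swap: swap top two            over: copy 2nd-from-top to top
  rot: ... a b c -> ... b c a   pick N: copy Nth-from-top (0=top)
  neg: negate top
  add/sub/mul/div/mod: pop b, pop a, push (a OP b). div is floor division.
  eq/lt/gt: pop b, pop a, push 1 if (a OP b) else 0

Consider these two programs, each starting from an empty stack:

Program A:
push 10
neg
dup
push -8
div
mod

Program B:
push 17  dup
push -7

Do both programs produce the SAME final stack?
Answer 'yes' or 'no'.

Program A trace:
  After 'push 10': [10]
  After 'neg': [-10]
  After 'dup': [-10, -10]
  After 'push -8': [-10, -10, -8]
  After 'div': [-10, 1]
  After 'mod': [0]
Program A final stack: [0]

Program B trace:
  After 'push 17': [17]
  After 'dup': [17, 17]
  After 'push -7': [17, 17, -7]
Program B final stack: [17, 17, -7]
Same: no

Answer: no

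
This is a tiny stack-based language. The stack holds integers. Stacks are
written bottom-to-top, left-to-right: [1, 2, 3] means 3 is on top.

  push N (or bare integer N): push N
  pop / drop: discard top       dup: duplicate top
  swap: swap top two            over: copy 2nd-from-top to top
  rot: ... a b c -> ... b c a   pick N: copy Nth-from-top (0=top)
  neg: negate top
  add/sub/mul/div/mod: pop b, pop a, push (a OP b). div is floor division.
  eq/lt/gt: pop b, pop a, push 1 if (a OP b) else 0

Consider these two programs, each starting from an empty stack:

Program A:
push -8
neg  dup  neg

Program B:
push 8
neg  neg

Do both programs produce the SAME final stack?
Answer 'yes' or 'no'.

Answer: no

Derivation:
Program A trace:
  After 'push -8': [-8]
  After 'neg': [8]
  After 'dup': [8, 8]
  After 'neg': [8, -8]
Program A final stack: [8, -8]

Program B trace:
  After 'push 8': [8]
  After 'neg': [-8]
  After 'neg': [8]
Program B final stack: [8]
Same: no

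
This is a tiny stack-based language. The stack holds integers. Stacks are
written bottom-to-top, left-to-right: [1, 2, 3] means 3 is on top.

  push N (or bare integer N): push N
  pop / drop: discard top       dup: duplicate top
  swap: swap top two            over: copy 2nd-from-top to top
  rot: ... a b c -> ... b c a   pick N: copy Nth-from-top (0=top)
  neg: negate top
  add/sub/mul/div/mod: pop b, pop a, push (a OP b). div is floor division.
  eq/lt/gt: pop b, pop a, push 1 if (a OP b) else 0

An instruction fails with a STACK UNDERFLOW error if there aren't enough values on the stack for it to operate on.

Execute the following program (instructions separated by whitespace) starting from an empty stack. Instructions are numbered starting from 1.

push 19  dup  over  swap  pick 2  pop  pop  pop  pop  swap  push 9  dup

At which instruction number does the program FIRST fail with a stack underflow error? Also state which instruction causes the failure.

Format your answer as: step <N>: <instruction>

Answer: step 10: swap

Derivation:
Step 1 ('push 19'): stack = [19], depth = 1
Step 2 ('dup'): stack = [19, 19], depth = 2
Step 3 ('over'): stack = [19, 19, 19], depth = 3
Step 4 ('swap'): stack = [19, 19, 19], depth = 3
Step 5 ('pick 2'): stack = [19, 19, 19, 19], depth = 4
Step 6 ('pop'): stack = [19, 19, 19], depth = 3
Step 7 ('pop'): stack = [19, 19], depth = 2
Step 8 ('pop'): stack = [19], depth = 1
Step 9 ('pop'): stack = [], depth = 0
Step 10 ('swap'): needs 2 value(s) but depth is 0 — STACK UNDERFLOW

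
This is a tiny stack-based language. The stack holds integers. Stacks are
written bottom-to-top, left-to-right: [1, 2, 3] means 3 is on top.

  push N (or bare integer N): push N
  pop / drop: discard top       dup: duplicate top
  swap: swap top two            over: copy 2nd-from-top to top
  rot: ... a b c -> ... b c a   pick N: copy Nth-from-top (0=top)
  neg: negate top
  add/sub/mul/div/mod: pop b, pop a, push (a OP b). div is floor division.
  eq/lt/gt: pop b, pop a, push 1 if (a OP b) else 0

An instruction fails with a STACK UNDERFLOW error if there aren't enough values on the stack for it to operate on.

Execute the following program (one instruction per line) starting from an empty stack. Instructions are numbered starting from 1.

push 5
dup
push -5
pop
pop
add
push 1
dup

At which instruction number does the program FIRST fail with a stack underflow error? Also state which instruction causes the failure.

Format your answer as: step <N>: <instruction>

Answer: step 6: add

Derivation:
Step 1 ('push 5'): stack = [5], depth = 1
Step 2 ('dup'): stack = [5, 5], depth = 2
Step 3 ('push -5'): stack = [5, 5, -5], depth = 3
Step 4 ('pop'): stack = [5, 5], depth = 2
Step 5 ('pop'): stack = [5], depth = 1
Step 6 ('add'): needs 2 value(s) but depth is 1 — STACK UNDERFLOW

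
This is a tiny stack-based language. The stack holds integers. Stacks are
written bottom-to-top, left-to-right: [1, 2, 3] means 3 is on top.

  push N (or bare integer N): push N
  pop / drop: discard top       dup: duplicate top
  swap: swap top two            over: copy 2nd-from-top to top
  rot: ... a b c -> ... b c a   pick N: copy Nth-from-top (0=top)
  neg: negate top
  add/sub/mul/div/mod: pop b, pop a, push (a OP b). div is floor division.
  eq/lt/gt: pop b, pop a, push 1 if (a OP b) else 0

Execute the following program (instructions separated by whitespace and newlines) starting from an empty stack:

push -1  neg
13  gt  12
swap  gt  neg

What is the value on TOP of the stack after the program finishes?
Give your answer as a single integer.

After 'push -1': [-1]
After 'neg': [1]
After 'push 13': [1, 13]
After 'gt': [0]
After 'push 12': [0, 12]
After 'swap': [12, 0]
After 'gt': [1]
After 'neg': [-1]

Answer: -1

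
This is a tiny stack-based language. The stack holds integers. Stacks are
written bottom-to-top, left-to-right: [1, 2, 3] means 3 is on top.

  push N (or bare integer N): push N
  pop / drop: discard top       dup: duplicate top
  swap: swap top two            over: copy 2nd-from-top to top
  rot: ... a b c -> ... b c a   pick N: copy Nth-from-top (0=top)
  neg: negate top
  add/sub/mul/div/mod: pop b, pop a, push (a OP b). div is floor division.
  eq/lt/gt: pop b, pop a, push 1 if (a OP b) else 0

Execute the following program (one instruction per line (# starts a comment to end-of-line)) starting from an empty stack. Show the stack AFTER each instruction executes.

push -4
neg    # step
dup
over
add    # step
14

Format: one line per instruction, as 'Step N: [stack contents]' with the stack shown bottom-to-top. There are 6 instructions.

Step 1: [-4]
Step 2: [4]
Step 3: [4, 4]
Step 4: [4, 4, 4]
Step 5: [4, 8]
Step 6: [4, 8, 14]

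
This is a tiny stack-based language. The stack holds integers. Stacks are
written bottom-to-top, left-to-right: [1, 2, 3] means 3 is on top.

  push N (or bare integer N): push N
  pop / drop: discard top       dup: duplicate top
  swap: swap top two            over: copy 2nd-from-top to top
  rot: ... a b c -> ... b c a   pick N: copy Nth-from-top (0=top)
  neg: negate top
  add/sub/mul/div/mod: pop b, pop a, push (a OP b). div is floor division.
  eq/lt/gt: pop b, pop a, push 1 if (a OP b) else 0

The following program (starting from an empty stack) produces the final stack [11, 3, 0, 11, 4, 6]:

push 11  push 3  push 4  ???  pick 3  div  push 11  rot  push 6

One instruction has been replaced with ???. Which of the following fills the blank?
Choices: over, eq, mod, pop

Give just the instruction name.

Stack before ???: [11, 3, 4]
Stack after ???:  [11, 3, 4, 3]
Checking each choice:
  over: MATCH
  eq: stack underflow (need 4, have 2)
  mod: stack underflow (need 4, have 2)
  pop: stack underflow (need 4, have 2)


Answer: over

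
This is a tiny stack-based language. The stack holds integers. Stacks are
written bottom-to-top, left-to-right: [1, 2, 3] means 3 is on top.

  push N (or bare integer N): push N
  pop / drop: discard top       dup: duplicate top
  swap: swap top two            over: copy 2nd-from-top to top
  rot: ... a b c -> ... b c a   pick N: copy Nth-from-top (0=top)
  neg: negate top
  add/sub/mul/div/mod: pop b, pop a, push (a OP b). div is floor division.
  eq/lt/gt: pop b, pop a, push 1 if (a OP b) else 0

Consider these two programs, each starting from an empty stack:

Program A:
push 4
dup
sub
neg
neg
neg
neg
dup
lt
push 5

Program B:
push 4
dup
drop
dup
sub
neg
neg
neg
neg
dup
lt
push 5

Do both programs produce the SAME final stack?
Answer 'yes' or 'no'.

Answer: yes

Derivation:
Program A trace:
  After 'push 4': [4]
  After 'dup': [4, 4]
  After 'sub': [0]
  After 'neg': [0]
  After 'neg': [0]
  After 'neg': [0]
  After 'neg': [0]
  After 'dup': [0, 0]
  After 'lt': [0]
  After 'push 5': [0, 5]
Program A final stack: [0, 5]

Program B trace:
  After 'push 4': [4]
  After 'dup': [4, 4]
  After 'drop': [4]
  After 'dup': [4, 4]
  After 'sub': [0]
  After 'neg': [0]
  After 'neg': [0]
  After 'neg': [0]
  After 'neg': [0]
  After 'dup': [0, 0]
  After 'lt': [0]
  After 'push 5': [0, 5]
Program B final stack: [0, 5]
Same: yes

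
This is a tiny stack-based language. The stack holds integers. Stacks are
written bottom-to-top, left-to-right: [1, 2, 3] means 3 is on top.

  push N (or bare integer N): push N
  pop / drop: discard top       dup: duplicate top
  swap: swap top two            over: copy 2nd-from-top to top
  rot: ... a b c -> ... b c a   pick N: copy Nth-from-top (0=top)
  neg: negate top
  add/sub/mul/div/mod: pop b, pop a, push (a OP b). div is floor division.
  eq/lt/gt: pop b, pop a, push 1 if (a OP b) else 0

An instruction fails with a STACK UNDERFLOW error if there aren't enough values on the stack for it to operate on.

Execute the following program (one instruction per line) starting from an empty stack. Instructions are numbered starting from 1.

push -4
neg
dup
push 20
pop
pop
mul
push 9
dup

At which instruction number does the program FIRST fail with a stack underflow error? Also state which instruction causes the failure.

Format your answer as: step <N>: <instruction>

Step 1 ('push -4'): stack = [-4], depth = 1
Step 2 ('neg'): stack = [4], depth = 1
Step 3 ('dup'): stack = [4, 4], depth = 2
Step 4 ('push 20'): stack = [4, 4, 20], depth = 3
Step 5 ('pop'): stack = [4, 4], depth = 2
Step 6 ('pop'): stack = [4], depth = 1
Step 7 ('mul'): needs 2 value(s) but depth is 1 — STACK UNDERFLOW

Answer: step 7: mul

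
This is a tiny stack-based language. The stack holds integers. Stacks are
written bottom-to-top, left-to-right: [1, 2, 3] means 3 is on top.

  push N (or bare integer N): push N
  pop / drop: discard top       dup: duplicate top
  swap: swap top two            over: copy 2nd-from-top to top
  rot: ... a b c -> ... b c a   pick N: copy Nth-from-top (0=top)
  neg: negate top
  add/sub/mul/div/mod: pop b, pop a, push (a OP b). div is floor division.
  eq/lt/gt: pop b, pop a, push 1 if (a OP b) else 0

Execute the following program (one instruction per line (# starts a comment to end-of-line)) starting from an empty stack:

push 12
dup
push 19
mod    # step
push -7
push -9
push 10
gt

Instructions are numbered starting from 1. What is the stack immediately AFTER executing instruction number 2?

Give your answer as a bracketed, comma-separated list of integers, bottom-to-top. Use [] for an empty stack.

Step 1 ('push 12'): [12]
Step 2 ('dup'): [12, 12]

Answer: [12, 12]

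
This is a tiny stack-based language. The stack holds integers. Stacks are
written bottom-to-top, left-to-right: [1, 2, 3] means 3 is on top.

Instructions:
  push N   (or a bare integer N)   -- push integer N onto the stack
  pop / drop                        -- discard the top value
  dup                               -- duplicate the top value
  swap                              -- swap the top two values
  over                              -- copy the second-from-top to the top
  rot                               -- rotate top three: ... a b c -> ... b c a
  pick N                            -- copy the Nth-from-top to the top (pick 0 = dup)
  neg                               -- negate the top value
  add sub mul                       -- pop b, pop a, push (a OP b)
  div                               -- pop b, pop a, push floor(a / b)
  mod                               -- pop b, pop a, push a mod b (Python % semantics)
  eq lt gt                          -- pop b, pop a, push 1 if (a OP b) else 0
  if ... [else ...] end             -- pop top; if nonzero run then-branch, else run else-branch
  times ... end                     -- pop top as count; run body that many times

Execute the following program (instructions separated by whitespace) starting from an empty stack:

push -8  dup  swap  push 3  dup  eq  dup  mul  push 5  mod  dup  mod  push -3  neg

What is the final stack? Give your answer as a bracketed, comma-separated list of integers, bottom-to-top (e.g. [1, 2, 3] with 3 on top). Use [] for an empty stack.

After 'push -8': [-8]
After 'dup': [-8, -8]
After 'swap': [-8, -8]
After 'push 3': [-8, -8, 3]
After 'dup': [-8, -8, 3, 3]
After 'eq': [-8, -8, 1]
After 'dup': [-8, -8, 1, 1]
After 'mul': [-8, -8, 1]
After 'push 5': [-8, -8, 1, 5]
After 'mod': [-8, -8, 1]
After 'dup': [-8, -8, 1, 1]
After 'mod': [-8, -8, 0]
After 'push -3': [-8, -8, 0, -3]
After 'neg': [-8, -8, 0, 3]

Answer: [-8, -8, 0, 3]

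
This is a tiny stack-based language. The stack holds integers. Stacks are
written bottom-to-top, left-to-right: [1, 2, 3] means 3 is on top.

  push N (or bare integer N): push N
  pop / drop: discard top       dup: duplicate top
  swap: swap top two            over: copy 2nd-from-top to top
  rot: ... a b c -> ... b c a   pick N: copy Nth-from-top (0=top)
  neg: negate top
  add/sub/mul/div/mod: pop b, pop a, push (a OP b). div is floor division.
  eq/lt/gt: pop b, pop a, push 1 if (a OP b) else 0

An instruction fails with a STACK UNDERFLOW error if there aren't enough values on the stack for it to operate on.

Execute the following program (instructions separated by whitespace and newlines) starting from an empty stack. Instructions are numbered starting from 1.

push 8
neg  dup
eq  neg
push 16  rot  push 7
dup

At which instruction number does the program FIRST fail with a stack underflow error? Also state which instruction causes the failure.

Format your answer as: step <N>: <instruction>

Step 1 ('push 8'): stack = [8], depth = 1
Step 2 ('neg'): stack = [-8], depth = 1
Step 3 ('dup'): stack = [-8, -8], depth = 2
Step 4 ('eq'): stack = [1], depth = 1
Step 5 ('neg'): stack = [-1], depth = 1
Step 6 ('push 16'): stack = [-1, 16], depth = 2
Step 7 ('rot'): needs 3 value(s) but depth is 2 — STACK UNDERFLOW

Answer: step 7: rot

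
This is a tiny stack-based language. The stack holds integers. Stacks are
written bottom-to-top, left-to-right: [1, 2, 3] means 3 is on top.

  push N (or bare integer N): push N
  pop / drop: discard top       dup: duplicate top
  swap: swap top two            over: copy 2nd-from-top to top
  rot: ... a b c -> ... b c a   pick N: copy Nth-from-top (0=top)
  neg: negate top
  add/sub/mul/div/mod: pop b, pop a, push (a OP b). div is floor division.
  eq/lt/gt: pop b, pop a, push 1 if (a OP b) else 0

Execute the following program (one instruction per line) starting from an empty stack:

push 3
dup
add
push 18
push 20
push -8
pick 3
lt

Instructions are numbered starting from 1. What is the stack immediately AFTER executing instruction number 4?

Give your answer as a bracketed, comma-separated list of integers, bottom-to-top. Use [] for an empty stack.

Answer: [6, 18]

Derivation:
Step 1 ('push 3'): [3]
Step 2 ('dup'): [3, 3]
Step 3 ('add'): [6]
Step 4 ('push 18'): [6, 18]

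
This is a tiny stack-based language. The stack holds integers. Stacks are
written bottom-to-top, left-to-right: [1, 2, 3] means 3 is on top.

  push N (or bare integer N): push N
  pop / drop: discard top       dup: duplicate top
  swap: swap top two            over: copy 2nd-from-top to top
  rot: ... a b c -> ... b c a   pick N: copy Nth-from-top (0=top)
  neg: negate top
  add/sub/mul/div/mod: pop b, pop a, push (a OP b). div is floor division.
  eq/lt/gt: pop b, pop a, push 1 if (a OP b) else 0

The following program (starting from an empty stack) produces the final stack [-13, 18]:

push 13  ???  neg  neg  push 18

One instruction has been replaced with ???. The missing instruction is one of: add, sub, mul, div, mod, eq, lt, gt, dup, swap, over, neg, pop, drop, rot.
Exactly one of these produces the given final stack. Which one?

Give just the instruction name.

Answer: neg

Derivation:
Stack before ???: [13]
Stack after ???:  [-13]
The instruction that transforms [13] -> [-13] is: neg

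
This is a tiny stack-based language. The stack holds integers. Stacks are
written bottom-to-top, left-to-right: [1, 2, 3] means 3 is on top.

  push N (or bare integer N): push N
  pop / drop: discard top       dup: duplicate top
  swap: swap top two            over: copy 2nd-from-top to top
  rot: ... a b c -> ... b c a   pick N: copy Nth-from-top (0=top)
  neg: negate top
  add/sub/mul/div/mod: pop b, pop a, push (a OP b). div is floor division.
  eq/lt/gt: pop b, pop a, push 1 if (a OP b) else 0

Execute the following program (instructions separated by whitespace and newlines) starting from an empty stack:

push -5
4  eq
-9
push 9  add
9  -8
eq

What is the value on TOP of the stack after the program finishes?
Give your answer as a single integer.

After 'push -5': [-5]
After 'push 4': [-5, 4]
After 'eq': [0]
After 'push -9': [0, -9]
After 'push 9': [0, -9, 9]
After 'add': [0, 0]
After 'push 9': [0, 0, 9]
After 'push -8': [0, 0, 9, -8]
After 'eq': [0, 0, 0]

Answer: 0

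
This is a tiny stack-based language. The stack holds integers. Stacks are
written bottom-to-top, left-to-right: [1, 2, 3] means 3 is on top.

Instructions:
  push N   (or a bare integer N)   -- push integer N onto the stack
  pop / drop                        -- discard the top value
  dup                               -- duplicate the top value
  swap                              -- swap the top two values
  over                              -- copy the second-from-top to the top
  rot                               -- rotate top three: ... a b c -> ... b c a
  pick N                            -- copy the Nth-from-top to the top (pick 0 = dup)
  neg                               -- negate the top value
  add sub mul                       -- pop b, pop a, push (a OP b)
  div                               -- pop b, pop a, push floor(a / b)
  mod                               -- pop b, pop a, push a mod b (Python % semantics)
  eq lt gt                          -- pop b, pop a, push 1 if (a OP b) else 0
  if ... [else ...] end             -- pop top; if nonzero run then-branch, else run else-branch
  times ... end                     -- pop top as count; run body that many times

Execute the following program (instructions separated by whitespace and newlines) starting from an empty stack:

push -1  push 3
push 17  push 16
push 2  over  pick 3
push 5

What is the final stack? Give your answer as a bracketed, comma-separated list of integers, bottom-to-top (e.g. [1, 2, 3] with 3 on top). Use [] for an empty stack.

After 'push -1': [-1]
After 'push 3': [-1, 3]
After 'push 17': [-1, 3, 17]
After 'push 16': [-1, 3, 17, 16]
After 'push 2': [-1, 3, 17, 16, 2]
After 'over': [-1, 3, 17, 16, 2, 16]
After 'pick 3': [-1, 3, 17, 16, 2, 16, 17]
After 'push 5': [-1, 3, 17, 16, 2, 16, 17, 5]

Answer: [-1, 3, 17, 16, 2, 16, 17, 5]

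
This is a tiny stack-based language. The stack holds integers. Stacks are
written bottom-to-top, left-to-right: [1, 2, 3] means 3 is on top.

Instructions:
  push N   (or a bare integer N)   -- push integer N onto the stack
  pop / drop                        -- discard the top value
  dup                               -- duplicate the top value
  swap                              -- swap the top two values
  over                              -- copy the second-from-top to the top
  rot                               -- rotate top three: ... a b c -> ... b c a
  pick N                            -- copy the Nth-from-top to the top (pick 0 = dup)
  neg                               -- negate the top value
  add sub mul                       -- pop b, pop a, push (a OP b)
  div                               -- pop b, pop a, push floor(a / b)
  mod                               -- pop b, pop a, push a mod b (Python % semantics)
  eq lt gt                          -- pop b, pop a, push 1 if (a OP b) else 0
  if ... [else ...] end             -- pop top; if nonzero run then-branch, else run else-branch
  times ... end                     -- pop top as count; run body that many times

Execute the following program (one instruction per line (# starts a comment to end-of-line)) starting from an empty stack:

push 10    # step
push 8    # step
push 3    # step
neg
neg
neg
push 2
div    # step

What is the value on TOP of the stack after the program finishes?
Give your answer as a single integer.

After 'push 10': [10]
After 'push 8': [10, 8]
After 'push 3': [10, 8, 3]
After 'neg': [10, 8, -3]
After 'neg': [10, 8, 3]
After 'neg': [10, 8, -3]
After 'push 2': [10, 8, -3, 2]
After 'div': [10, 8, -2]

Answer: -2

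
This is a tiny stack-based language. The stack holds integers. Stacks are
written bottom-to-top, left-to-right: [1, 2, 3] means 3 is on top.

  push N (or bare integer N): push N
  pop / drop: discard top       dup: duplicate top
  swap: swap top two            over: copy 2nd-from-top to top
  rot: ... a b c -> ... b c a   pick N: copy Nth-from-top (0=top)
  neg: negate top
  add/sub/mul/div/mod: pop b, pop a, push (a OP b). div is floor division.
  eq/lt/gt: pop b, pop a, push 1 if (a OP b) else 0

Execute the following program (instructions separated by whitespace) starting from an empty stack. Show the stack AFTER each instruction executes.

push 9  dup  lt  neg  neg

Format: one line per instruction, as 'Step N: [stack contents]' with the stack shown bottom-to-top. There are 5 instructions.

Step 1: [9]
Step 2: [9, 9]
Step 3: [0]
Step 4: [0]
Step 5: [0]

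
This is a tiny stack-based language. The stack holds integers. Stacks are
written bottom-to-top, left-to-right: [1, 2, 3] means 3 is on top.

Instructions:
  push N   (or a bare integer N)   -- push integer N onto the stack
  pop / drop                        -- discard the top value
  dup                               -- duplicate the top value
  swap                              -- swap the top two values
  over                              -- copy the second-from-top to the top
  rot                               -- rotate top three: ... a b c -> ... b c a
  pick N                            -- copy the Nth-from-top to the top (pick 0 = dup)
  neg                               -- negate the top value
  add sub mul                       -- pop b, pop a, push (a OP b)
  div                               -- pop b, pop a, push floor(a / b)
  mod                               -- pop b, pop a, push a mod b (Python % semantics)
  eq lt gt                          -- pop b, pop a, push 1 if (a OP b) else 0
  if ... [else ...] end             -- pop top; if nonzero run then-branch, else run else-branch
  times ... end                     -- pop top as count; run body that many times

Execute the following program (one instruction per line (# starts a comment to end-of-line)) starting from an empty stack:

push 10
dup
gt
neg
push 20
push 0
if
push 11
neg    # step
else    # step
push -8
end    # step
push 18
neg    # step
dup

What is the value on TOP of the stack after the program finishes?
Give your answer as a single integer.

After 'push 10': [10]
After 'dup': [10, 10]
After 'gt': [0]
After 'neg': [0]
After 'push 20': [0, 20]
After 'push 0': [0, 20, 0]
After 'if': [0, 20]
After 'push -8': [0, 20, -8]
After 'push 18': [0, 20, -8, 18]
After 'neg': [0, 20, -8, -18]
After 'dup': [0, 20, -8, -18, -18]

Answer: -18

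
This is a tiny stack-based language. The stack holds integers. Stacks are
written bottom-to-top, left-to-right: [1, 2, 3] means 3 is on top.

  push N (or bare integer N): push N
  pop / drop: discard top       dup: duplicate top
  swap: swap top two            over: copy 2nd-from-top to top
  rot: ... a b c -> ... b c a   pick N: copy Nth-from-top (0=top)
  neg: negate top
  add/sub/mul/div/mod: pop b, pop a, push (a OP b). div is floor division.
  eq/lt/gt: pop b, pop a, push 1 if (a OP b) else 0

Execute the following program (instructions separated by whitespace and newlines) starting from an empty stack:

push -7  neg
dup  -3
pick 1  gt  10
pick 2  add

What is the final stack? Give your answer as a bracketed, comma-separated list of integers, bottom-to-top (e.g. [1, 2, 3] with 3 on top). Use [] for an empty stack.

Answer: [7, 7, 0, 17]

Derivation:
After 'push -7': [-7]
After 'neg': [7]
After 'dup': [7, 7]
After 'push -3': [7, 7, -3]
After 'pick 1': [7, 7, -3, 7]
After 'gt': [7, 7, 0]
After 'push 10': [7, 7, 0, 10]
After 'pick 2': [7, 7, 0, 10, 7]
After 'add': [7, 7, 0, 17]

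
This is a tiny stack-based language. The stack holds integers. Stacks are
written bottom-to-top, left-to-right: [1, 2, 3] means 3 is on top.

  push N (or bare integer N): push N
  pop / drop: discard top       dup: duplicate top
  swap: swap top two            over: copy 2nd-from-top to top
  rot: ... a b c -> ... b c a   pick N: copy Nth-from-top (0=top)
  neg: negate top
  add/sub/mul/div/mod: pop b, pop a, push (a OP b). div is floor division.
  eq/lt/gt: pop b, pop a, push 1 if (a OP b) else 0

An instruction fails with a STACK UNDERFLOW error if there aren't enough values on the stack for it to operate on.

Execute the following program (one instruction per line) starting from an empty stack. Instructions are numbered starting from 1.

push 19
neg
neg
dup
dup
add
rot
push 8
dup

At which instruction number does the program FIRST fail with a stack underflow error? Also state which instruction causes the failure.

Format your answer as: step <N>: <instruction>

Answer: step 7: rot

Derivation:
Step 1 ('push 19'): stack = [19], depth = 1
Step 2 ('neg'): stack = [-19], depth = 1
Step 3 ('neg'): stack = [19], depth = 1
Step 4 ('dup'): stack = [19, 19], depth = 2
Step 5 ('dup'): stack = [19, 19, 19], depth = 3
Step 6 ('add'): stack = [19, 38], depth = 2
Step 7 ('rot'): needs 3 value(s) but depth is 2 — STACK UNDERFLOW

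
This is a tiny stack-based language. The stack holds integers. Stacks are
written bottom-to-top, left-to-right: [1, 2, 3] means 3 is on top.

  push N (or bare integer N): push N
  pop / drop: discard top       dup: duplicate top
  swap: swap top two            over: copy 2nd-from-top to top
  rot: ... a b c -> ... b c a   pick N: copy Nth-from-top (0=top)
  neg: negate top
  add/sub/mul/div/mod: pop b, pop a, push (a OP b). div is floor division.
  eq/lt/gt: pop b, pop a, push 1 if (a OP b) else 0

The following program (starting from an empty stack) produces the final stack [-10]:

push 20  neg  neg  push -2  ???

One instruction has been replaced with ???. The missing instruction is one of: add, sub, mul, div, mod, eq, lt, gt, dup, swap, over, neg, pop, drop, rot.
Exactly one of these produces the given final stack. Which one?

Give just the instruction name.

Answer: div

Derivation:
Stack before ???: [20, -2]
Stack after ???:  [-10]
The instruction that transforms [20, -2] -> [-10] is: div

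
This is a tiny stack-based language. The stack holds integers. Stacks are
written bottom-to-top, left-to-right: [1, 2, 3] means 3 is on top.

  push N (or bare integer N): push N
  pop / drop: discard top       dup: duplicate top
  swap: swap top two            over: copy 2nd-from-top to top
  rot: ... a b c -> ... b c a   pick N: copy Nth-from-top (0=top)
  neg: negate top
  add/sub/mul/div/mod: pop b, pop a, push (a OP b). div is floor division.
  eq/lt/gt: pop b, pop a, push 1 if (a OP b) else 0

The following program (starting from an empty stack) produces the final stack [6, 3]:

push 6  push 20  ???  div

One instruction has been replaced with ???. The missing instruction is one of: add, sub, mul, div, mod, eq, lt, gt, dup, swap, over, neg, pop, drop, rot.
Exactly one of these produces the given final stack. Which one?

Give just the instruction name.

Answer: over

Derivation:
Stack before ???: [6, 20]
Stack after ???:  [6, 20, 6]
The instruction that transforms [6, 20] -> [6, 20, 6] is: over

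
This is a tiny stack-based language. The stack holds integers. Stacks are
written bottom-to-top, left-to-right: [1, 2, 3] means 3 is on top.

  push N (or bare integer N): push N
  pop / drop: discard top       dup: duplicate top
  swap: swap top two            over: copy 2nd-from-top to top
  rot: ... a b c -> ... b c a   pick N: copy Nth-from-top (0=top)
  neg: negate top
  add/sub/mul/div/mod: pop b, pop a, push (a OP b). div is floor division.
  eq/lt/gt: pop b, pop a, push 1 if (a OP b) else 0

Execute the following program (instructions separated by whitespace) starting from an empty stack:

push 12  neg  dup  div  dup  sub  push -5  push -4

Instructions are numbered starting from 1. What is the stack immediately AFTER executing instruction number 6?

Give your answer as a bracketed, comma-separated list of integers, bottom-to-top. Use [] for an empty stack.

Answer: [0]

Derivation:
Step 1 ('push 12'): [12]
Step 2 ('neg'): [-12]
Step 3 ('dup'): [-12, -12]
Step 4 ('div'): [1]
Step 5 ('dup'): [1, 1]
Step 6 ('sub'): [0]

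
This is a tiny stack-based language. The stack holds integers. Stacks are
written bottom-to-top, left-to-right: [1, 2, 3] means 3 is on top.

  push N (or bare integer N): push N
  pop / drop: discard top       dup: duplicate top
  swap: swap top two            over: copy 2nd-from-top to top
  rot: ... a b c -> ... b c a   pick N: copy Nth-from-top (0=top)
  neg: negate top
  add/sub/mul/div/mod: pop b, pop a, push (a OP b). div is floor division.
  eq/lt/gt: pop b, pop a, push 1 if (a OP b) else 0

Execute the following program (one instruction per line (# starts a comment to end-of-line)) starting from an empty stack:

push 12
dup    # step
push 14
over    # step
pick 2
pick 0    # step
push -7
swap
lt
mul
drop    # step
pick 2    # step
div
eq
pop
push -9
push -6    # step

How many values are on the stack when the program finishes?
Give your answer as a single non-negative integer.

After 'push 12': stack = [12] (depth 1)
After 'dup': stack = [12, 12] (depth 2)
After 'push 14': stack = [12, 12, 14] (depth 3)
After 'over': stack = [12, 12, 14, 12] (depth 4)
After 'pick 2': stack = [12, 12, 14, 12, 12] (depth 5)
After 'pick 0': stack = [12, 12, 14, 12, 12, 12] (depth 6)
After 'push -7': stack = [12, 12, 14, 12, 12, 12, -7] (depth 7)
After 'swap': stack = [12, 12, 14, 12, 12, -7, 12] (depth 7)
After 'lt': stack = [12, 12, 14, 12, 12, 1] (depth 6)
After 'mul': stack = [12, 12, 14, 12, 12] (depth 5)
After 'drop': stack = [12, 12, 14, 12] (depth 4)
After 'pick 2': stack = [12, 12, 14, 12, 12] (depth 5)
After 'div': stack = [12, 12, 14, 1] (depth 4)
After 'eq': stack = [12, 12, 0] (depth 3)
After 'pop': stack = [12, 12] (depth 2)
After 'push -9': stack = [12, 12, -9] (depth 3)
After 'push -6': stack = [12, 12, -9, -6] (depth 4)

Answer: 4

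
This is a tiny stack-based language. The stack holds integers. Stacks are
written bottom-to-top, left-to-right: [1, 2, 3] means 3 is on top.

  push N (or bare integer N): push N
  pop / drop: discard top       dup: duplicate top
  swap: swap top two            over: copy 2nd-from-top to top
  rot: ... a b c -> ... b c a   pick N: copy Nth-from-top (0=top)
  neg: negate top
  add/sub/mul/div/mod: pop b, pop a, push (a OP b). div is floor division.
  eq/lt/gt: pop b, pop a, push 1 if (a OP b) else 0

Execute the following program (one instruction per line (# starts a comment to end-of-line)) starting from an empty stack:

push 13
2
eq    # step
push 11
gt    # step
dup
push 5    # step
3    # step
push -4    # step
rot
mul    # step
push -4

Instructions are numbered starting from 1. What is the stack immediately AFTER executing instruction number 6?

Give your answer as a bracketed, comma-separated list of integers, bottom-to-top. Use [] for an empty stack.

Step 1 ('push 13'): [13]
Step 2 ('2'): [13, 2]
Step 3 ('eq'): [0]
Step 4 ('push 11'): [0, 11]
Step 5 ('gt'): [0]
Step 6 ('dup'): [0, 0]

Answer: [0, 0]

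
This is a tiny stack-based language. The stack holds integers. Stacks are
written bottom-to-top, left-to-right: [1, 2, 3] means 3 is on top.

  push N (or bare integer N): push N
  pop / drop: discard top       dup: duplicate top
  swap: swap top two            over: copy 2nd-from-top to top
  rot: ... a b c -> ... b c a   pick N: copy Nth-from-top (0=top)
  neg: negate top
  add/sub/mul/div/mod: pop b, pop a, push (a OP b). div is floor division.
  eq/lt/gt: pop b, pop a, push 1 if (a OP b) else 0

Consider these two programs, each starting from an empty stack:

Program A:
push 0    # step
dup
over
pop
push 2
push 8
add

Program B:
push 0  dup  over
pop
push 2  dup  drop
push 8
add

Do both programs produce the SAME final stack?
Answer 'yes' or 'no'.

Program A trace:
  After 'push 0': [0]
  After 'dup': [0, 0]
  After 'over': [0, 0, 0]
  After 'pop': [0, 0]
  After 'push 2': [0, 0, 2]
  After 'push 8': [0, 0, 2, 8]
  After 'add': [0, 0, 10]
Program A final stack: [0, 0, 10]

Program B trace:
  After 'push 0': [0]
  After 'dup': [0, 0]
  After 'over': [0, 0, 0]
  After 'pop': [0, 0]
  After 'push 2': [0, 0, 2]
  After 'dup': [0, 0, 2, 2]
  After 'drop': [0, 0, 2]
  After 'push 8': [0, 0, 2, 8]
  After 'add': [0, 0, 10]
Program B final stack: [0, 0, 10]
Same: yes

Answer: yes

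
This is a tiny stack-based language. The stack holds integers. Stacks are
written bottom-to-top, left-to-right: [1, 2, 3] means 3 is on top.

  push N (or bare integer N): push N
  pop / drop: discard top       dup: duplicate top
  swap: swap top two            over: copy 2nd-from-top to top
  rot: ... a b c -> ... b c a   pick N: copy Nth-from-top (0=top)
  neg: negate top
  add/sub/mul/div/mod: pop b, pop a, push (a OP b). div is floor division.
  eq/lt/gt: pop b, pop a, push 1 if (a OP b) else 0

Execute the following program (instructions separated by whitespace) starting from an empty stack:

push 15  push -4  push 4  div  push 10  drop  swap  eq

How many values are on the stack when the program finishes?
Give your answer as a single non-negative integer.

After 'push 15': stack = [15] (depth 1)
After 'push -4': stack = [15, -4] (depth 2)
After 'push 4': stack = [15, -4, 4] (depth 3)
After 'div': stack = [15, -1] (depth 2)
After 'push 10': stack = [15, -1, 10] (depth 3)
After 'drop': stack = [15, -1] (depth 2)
After 'swap': stack = [-1, 15] (depth 2)
After 'eq': stack = [0] (depth 1)

Answer: 1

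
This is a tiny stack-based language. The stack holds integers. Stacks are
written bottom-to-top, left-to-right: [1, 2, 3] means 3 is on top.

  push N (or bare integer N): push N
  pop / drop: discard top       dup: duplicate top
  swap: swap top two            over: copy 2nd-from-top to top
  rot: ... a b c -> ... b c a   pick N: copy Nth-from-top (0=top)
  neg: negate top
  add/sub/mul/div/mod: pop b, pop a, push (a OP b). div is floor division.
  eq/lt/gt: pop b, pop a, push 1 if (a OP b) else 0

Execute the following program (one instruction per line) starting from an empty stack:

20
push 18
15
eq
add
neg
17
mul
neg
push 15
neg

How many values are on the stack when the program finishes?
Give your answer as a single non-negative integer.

After 'push 20': stack = [20] (depth 1)
After 'push 18': stack = [20, 18] (depth 2)
After 'push 15': stack = [20, 18, 15] (depth 3)
After 'eq': stack = [20, 0] (depth 2)
After 'add': stack = [20] (depth 1)
After 'neg': stack = [-20] (depth 1)
After 'push 17': stack = [-20, 17] (depth 2)
After 'mul': stack = [-340] (depth 1)
After 'neg': stack = [340] (depth 1)
After 'push 15': stack = [340, 15] (depth 2)
After 'neg': stack = [340, -15] (depth 2)

Answer: 2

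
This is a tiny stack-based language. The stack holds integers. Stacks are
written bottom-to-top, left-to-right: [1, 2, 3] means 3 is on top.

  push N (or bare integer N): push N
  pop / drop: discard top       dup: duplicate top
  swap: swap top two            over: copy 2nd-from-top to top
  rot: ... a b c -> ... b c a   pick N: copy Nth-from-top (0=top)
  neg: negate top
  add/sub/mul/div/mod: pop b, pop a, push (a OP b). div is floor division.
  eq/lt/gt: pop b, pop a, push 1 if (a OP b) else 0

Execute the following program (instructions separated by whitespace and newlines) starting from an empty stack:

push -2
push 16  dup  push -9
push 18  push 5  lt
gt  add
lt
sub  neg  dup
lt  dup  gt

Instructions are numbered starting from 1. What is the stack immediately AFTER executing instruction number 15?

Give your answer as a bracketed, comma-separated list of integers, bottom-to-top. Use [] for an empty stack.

Answer: [0, 0]

Derivation:
Step 1 ('push -2'): [-2]
Step 2 ('push 16'): [-2, 16]
Step 3 ('dup'): [-2, 16, 16]
Step 4 ('push -9'): [-2, 16, 16, -9]
Step 5 ('push 18'): [-2, 16, 16, -9, 18]
Step 6 ('push 5'): [-2, 16, 16, -9, 18, 5]
Step 7 ('lt'): [-2, 16, 16, -9, 0]
Step 8 ('gt'): [-2, 16, 16, 0]
Step 9 ('add'): [-2, 16, 16]
Step 10 ('lt'): [-2, 0]
Step 11 ('sub'): [-2]
Step 12 ('neg'): [2]
Step 13 ('dup'): [2, 2]
Step 14 ('lt'): [0]
Step 15 ('dup'): [0, 0]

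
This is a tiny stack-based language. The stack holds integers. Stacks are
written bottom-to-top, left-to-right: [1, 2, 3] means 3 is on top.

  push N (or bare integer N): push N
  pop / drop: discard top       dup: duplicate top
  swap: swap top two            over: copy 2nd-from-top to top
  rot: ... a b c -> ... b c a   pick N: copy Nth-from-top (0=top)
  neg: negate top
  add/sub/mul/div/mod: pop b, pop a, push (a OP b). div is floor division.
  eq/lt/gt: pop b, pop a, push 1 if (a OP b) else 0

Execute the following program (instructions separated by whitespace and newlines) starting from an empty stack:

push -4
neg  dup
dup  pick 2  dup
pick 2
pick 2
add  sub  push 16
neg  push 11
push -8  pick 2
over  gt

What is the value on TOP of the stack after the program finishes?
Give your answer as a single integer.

Answer: 0

Derivation:
After 'push -4': [-4]
After 'neg': [4]
After 'dup': [4, 4]
After 'dup': [4, 4, 4]
After 'pick 2': [4, 4, 4, 4]
After 'dup': [4, 4, 4, 4, 4]
After 'pick 2': [4, 4, 4, 4, 4, 4]
After 'pick 2': [4, 4, 4, 4, 4, 4, 4]
After 'add': [4, 4, 4, 4, 4, 8]
After 'sub': [4, 4, 4, 4, -4]
After 'push 16': [4, 4, 4, 4, -4, 16]
After 'neg': [4, 4, 4, 4, -4, -16]
After 'push 11': [4, 4, 4, 4, -4, -16, 11]
After 'push -8': [4, 4, 4, 4, -4, -16, 11, -8]
After 'pick 2': [4, 4, 4, 4, -4, -16, 11, -8, -16]
After 'over': [4, 4, 4, 4, -4, -16, 11, -8, -16, -8]
After 'gt': [4, 4, 4, 4, -4, -16, 11, -8, 0]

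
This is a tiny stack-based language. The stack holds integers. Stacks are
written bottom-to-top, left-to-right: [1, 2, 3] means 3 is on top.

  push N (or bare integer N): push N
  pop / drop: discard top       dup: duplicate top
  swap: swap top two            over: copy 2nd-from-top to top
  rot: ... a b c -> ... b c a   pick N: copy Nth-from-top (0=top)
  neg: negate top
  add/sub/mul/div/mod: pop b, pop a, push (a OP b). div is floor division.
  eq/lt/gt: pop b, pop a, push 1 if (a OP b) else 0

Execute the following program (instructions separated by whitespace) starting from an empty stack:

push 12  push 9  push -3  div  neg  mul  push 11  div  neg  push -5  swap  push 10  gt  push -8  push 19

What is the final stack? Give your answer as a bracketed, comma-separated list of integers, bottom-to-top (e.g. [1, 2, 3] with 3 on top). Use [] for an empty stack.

Answer: [-5, 0, -8, 19]

Derivation:
After 'push 12': [12]
After 'push 9': [12, 9]
After 'push -3': [12, 9, -3]
After 'div': [12, -3]
After 'neg': [12, 3]
After 'mul': [36]
After 'push 11': [36, 11]
After 'div': [3]
After 'neg': [-3]
After 'push -5': [-3, -5]
After 'swap': [-5, -3]
After 'push 10': [-5, -3, 10]
After 'gt': [-5, 0]
After 'push -8': [-5, 0, -8]
After 'push 19': [-5, 0, -8, 19]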